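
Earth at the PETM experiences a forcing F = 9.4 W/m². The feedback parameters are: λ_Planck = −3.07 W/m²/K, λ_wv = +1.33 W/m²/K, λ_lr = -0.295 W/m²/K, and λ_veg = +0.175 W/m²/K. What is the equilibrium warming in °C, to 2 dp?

Net feedback parameter λ = (−3.07) + (+1.33) + (-0.295) + (+0.175) = -1.86 W/m²/K.
ΔT = −F/λ = −9.4/(-1.86) = 5.05 °C.

5.05 °C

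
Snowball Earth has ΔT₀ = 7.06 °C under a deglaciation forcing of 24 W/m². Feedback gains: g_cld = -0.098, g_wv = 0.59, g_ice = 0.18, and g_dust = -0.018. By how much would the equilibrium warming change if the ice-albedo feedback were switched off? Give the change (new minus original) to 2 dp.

-6.98 °C

Original: g = 0.654, ΔT = 7.06/(1−0.654) = 20.4046 °C.
Without ice-albedo: g' = 0.474, ΔT' = 7.06/(1−0.474) = 13.4221 °C.
Change = 13.4221 − 20.4046 = -6.98 °C.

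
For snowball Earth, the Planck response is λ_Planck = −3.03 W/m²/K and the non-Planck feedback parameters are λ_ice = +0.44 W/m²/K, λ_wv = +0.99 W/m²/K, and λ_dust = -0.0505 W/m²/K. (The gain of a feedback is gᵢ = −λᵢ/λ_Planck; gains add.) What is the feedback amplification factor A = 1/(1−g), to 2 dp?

Convert to gains: g_ice = 0.44/3.03 = 0.1452; g_wv = 0.99/3.03 = 0.3267; g_dust = -0.0505/3.03 = -0.01667.
Total gain g = 0.45523.
A = 1/(1 − 0.45523) = 1.84.

1.84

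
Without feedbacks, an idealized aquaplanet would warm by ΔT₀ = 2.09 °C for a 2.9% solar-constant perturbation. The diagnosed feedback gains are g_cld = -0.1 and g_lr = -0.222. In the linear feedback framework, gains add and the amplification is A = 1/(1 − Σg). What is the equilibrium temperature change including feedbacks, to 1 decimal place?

Total gain g = -0.1 − 0.222 = -0.322.
Amplification A = 1/(1 + 0.322) = 0.7564.
ΔT = 2.09 × 0.7564 = 1.6 °C.

1.6 °C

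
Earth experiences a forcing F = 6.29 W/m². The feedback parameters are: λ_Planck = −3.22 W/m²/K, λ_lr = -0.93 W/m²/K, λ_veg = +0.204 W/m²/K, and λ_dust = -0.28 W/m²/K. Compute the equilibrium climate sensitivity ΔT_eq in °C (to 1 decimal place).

Net feedback parameter λ = (−3.22) + (-0.93) + (+0.204) + (-0.28) = -4.226 W/m²/K.
ΔT = −F/λ = −6.29/(-4.226) = 1.5 °C.

1.5 °C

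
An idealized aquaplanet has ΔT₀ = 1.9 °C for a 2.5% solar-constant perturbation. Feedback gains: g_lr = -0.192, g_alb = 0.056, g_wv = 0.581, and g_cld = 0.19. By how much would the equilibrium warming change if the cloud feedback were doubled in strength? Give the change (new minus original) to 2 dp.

Original: g = 0.635, ΔT = 1.9/(1−0.635) = 5.2055 °C.
With doubled cloud: g' = 0.825, ΔT' = 1.9/(1−0.825) = 10.8571 °C.
Change = 10.8571 − 5.2055 = 5.65 °C.

5.65 °C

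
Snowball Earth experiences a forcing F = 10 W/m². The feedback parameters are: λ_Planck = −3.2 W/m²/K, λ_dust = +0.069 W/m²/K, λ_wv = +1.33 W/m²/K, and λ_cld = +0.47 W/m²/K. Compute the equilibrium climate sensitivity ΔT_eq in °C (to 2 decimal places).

7.51 °C

Net feedback parameter λ = (−3.2) + (+0.069) + (+1.33) + (+0.47) = -1.331 W/m²/K.
ΔT = −F/λ = −10/(-1.331) = 7.51 °C.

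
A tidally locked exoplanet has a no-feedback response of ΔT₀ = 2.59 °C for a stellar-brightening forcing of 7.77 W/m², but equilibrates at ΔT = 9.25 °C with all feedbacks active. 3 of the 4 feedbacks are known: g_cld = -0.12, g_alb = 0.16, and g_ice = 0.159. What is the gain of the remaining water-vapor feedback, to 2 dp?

0.52

Amplification A = ΔT/ΔT₀ = 9.25/2.59 = 3.571.
Total gain g = 1 − 1/A = 1 − 1/3.571 = 0.72.
Known gains sum to -0.12 + 0.16 + 0.159 = 0.199.
g_wv = 0.72 − 0.199 = 0.52.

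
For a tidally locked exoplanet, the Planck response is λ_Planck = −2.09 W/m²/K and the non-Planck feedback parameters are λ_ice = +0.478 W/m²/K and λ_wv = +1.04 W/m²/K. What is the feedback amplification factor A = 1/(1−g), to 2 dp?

Convert to gains: g_ice = 0.478/2.09 = 0.2287; g_wv = 1.04/2.09 = 0.4976.
Total gain g = 0.7263.
A = 1/(1 − 0.7263) = 3.65.

3.65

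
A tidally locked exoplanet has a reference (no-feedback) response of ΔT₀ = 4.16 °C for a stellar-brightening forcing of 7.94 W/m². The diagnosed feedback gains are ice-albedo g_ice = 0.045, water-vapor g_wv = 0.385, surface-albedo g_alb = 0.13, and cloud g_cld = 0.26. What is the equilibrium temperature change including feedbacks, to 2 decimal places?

23.11 °C

Total gain g = 0.045 + 0.385 + 0.13 + 0.26 = 0.82.
Amplification A = 1/(1 − 0.82) = 5.556.
ΔT = 4.16 × 5.556 = 23.11 °C.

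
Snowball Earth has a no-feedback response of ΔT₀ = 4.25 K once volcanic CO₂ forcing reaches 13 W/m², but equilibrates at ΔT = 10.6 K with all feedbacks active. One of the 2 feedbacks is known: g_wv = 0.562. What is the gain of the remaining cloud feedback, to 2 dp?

Amplification A = ΔT/ΔT₀ = 10.6/4.25 = 2.494.
Total gain g = 1 − 1/A = 1 − 1/2.494 = 0.599.
The known gain is 0.562.
g_cld = 0.599 − 0.562 = 0.04.

0.04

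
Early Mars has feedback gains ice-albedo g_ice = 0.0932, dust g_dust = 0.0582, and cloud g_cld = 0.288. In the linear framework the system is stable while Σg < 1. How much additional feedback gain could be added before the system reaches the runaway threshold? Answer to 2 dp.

0.56

Current total gain = 0.0932 + 0.0582 + 0.288 = 0.4394.
Margin to runaway = 1 − 0.4394 = 0.56.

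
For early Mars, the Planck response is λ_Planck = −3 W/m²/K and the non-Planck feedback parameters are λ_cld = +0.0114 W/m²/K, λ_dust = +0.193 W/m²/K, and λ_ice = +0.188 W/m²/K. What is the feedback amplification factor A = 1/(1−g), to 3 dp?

1.150

Convert to gains: g_cld = 0.0114/3 = 0.0038; g_dust = 0.193/3 = 0.06433; g_ice = 0.188/3 = 0.06267.
Total gain g = 0.1308.
A = 1/(1 − 0.1308) = 1.150.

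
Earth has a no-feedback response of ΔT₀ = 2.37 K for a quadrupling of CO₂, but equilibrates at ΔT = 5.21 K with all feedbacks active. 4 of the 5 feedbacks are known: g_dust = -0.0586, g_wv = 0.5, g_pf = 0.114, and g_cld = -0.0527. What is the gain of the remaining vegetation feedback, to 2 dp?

Amplification A = ΔT/ΔT₀ = 5.21/2.37 = 2.198.
Total gain g = 1 − 1/A = 1 − 1/2.198 = 0.545.
Known gains sum to -0.0586 + 0.5 + 0.114 − 0.0527 = 0.5027.
g_veg = 0.545 − 0.5027 = 0.04.

0.04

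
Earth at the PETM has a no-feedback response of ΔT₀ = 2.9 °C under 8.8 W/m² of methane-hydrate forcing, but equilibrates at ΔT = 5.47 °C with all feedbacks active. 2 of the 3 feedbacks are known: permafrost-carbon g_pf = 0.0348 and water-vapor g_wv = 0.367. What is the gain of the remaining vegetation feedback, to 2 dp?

0.07

Amplification A = ΔT/ΔT₀ = 5.47/2.9 = 1.886.
Total gain g = 1 − 1/A = 1 − 1/1.886 = 0.4698.
Known gains sum to 0.0348 + 0.367 = 0.4018.
g_veg = 0.4698 − 0.4018 = 0.07.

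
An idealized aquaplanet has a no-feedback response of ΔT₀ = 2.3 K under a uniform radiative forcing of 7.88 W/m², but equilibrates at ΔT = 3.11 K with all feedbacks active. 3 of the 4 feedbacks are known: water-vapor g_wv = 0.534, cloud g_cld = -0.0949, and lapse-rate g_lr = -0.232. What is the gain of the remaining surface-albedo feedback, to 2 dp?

0.05

Amplification A = ΔT/ΔT₀ = 3.11/2.3 = 1.352.
Total gain g = 1 − 1/A = 1 − 1/1.352 = 0.2604.
Known gains sum to 0.534 − 0.0949 − 0.232 = 0.2071.
g_alb = 0.2604 − 0.2071 = 0.05.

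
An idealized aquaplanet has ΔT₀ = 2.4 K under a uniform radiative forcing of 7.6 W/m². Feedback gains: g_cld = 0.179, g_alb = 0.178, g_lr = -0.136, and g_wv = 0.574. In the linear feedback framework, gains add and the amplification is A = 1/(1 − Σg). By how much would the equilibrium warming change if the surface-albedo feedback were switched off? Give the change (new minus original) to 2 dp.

Original: g = 0.795, ΔT = 2.4/(1−0.795) = 11.7073 K.
Without surface-albedo: g' = 0.617, ΔT' = 2.4/(1−0.617) = 6.2663 K.
Change = 6.2663 − 11.7073 = -5.44 K.

-5.44 K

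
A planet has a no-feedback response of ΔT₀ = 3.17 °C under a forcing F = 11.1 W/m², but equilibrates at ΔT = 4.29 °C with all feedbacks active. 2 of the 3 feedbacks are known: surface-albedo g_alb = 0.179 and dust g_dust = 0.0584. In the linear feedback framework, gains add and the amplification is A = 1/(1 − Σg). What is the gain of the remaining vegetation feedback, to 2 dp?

0.02

Amplification A = ΔT/ΔT₀ = 4.29/3.17 = 1.353.
Total gain g = 1 − 1/A = 1 − 1/1.353 = 0.2609.
Known gains sum to 0.179 + 0.0584 = 0.2374.
g_veg = 0.2609 − 0.2374 = 0.02.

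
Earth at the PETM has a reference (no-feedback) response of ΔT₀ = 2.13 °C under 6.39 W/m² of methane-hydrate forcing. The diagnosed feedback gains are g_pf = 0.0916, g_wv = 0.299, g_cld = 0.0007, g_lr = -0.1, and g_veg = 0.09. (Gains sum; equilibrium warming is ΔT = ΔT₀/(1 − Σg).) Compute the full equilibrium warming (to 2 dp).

Total gain g = 0.0916 + 0.299 + 0.0007 − 0.1 + 0.09 = 0.3813.
Amplification A = 1/(1 − 0.3813) = 1.616.
ΔT = 2.13 × 1.616 = 3.44 °C.

3.44 °C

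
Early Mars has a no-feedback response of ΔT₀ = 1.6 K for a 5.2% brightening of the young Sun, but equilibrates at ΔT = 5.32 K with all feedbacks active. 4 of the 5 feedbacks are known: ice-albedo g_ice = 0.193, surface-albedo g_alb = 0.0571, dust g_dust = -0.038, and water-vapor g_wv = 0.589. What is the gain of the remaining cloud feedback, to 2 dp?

-0.10

Amplification A = ΔT/ΔT₀ = 5.32/1.6 = 3.325.
Total gain g = 1 − 1/A = 1 − 1/3.325 = 0.6992.
Known gains sum to 0.193 + 0.0571 − 0.038 + 0.589 = 0.8011.
g_cld = 0.6992 − 0.8011 = -0.10.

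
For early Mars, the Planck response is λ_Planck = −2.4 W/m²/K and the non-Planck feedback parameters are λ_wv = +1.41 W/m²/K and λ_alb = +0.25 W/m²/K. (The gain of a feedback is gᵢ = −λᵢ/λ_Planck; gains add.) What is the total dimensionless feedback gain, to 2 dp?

0.69

Convert to gains: g_wv = 1.41/2.4 = 0.5875; g_alb = 0.25/2.4 = 0.1042.
Total gain g = 0.6917.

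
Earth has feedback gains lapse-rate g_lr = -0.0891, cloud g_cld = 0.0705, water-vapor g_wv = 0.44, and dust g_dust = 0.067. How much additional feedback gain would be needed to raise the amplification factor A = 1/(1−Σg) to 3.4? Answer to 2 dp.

Current total gain = 0.4884.
Target gain for A = 3.4: g* = 1 − 1/3.4 = 0.7059.
Additional gain needed = 0.7059 − 0.4884 = 0.22.

0.22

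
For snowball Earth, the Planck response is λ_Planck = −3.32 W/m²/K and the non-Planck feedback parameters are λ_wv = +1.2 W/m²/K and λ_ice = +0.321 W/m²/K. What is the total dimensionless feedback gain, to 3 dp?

Convert to gains: g_wv = 1.2/3.32 = 0.3614; g_ice = 0.321/3.32 = 0.09669.
Total gain g = 0.45809.

0.458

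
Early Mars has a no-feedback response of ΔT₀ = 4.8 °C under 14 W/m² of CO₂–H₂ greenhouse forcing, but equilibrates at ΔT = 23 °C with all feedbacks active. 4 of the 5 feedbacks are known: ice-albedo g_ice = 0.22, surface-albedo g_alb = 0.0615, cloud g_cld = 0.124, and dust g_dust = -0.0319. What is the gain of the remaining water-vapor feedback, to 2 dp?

Amplification A = ΔT/ΔT₀ = 23/4.8 = 4.792.
Total gain g = 1 − 1/A = 1 − 1/4.792 = 0.7913.
Known gains sum to 0.22 + 0.0615 + 0.124 − 0.0319 = 0.3736.
g_wv = 0.7913 − 0.3736 = 0.42.

0.42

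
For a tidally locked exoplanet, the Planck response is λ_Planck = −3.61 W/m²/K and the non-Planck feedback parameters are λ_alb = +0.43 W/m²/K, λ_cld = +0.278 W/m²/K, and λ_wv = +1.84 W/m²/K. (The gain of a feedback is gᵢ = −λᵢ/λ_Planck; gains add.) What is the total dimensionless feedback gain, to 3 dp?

Convert to gains: g_alb = 0.43/3.61 = 0.1191; g_cld = 0.278/3.61 = 0.07701; g_wv = 1.84/3.61 = 0.5097.
Total gain g = 0.70581.

0.706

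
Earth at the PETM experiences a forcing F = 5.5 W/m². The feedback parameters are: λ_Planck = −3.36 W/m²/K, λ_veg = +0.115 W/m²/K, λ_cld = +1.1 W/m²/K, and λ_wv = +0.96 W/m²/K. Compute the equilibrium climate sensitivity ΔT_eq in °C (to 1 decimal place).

Net feedback parameter λ = (−3.36) + (+0.115) + (+1.1) + (+0.96) = -1.185 W/m²/K.
ΔT = −F/λ = −5.5/(-1.185) = 4.6 °C.

4.6 °C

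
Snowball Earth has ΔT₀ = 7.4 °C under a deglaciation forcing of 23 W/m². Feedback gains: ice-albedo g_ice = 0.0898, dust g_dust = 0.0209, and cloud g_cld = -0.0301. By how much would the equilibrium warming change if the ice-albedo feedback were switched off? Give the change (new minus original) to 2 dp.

-0.72 °C

Original: g = 0.0806, ΔT = 7.4/(1−0.0806) = 8.0487 °C.
Without ice-albedo: g' = -0.0092, ΔT' = 7.4/(1+0.0092) = 7.3325 °C.
Change = 7.3325 − 8.0487 = -0.72 °C.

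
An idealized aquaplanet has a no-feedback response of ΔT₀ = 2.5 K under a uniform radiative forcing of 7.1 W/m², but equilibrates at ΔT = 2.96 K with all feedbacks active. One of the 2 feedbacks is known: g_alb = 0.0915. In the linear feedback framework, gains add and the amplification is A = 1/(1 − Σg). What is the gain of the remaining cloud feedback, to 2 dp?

0.06

Amplification A = ΔT/ΔT₀ = 2.96/2.5 = 1.184.
Total gain g = 1 − 1/A = 1 − 1/1.184 = 0.1554.
The known gain is 0.0915.
g_cld = 0.1554 − 0.0915 = 0.06.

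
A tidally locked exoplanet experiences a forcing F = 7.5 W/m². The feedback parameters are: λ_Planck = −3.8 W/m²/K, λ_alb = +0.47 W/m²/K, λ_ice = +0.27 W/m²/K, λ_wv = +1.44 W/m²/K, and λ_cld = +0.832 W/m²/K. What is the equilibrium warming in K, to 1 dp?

Net feedback parameter λ = (−3.8) + (+0.47) + (+0.27) + (+1.44) + (+0.832) = -0.788 W/m²/K.
ΔT = −F/λ = −7.5/(-0.788) = 9.5 K.

9.5 K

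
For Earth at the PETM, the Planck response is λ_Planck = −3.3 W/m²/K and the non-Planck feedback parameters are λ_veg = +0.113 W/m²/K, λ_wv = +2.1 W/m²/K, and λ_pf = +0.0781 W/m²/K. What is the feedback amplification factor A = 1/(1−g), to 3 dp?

Convert to gains: g_veg = 0.113/3.3 = 0.03424; g_wv = 2.1/3.3 = 0.6364; g_pf = 0.0781/3.3 = 0.02367.
Total gain g = 0.69431.
A = 1/(1 − 0.69431) = 3.271.

3.271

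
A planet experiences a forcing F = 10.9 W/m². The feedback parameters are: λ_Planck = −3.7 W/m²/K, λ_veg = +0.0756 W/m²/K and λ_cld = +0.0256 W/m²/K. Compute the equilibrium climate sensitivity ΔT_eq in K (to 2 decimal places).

Net feedback parameter λ = (−3.7) + (+0.0756) + (+0.0256) = -3.5988 W/m²/K.
ΔT = −F/λ = −10.9/(-3.5988) = 3.03 K.

3.03 K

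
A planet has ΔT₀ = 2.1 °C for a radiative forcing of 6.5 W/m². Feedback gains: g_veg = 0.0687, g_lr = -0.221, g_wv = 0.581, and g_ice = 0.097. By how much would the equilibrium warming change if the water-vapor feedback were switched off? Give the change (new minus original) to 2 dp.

Original: g = 0.5257, ΔT = 2.1/(1−0.5257) = 4.4276 °C.
Without water-vapor: g' = -0.0553, ΔT' = 2.1/(1+0.0553) = 1.9900 °C.
Change = 1.9900 − 4.4276 = -2.44 °C.

-2.44 °C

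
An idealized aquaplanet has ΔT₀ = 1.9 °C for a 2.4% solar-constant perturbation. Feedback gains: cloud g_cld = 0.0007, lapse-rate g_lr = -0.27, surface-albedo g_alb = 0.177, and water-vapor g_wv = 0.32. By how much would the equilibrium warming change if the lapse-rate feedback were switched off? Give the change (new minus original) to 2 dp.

Original: g = 0.2277, ΔT = 1.9/(1−0.2277) = 2.4602 °C.
Without lapse-rate: g' = 0.4977, ΔT' = 1.9/(1−0.4977) = 3.7826 °C.
Change = 3.7826 − 2.4602 = 1.32 °C.

1.32 °C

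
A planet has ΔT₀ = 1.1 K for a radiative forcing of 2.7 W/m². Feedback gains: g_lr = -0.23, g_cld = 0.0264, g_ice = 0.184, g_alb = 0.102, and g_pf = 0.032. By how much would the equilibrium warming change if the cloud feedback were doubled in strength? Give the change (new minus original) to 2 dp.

Original: g = 0.1144, ΔT = 1.1/(1−0.1144) = 1.2421 K.
With doubled cloud: g' = 0.1408, ΔT' = 1.1/(1−0.1408) = 1.2803 K.
Change = 1.2803 − 1.2421 = 0.04 K.

0.04 K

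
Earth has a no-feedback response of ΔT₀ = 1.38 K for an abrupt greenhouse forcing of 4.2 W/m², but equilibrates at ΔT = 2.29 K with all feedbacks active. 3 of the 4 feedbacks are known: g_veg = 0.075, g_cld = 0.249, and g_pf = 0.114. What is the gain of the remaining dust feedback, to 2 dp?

Amplification A = ΔT/ΔT₀ = 2.29/1.38 = 1.659.
Total gain g = 1 − 1/A = 1 − 1/1.659 = 0.3972.
Known gains sum to 0.075 + 0.249 + 0.114 = 0.438.
g_dust = 0.3972 − 0.438 = -0.04.

-0.04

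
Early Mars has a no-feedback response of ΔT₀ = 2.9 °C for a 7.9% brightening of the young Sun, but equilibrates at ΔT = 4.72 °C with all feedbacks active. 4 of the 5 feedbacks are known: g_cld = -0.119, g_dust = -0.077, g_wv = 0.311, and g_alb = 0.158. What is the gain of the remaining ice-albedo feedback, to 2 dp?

0.11

Amplification A = ΔT/ΔT₀ = 4.72/2.9 = 1.628.
Total gain g = 1 − 1/A = 1 − 1/1.628 = 0.3857.
Known gains sum to -0.119 − 0.077 + 0.311 + 0.158 = 0.273.
g_ice = 0.3857 − 0.273 = 0.11.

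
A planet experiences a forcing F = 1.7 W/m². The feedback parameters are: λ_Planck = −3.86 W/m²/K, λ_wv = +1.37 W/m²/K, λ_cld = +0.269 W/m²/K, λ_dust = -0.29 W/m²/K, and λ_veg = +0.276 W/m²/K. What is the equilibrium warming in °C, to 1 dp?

Net feedback parameter λ = (−3.86) + (+1.37) + (+0.269) + (-0.29) + (+0.276) = -2.235 W/m²/K.
ΔT = −F/λ = −1.7/(-2.235) = 0.8 °C.

0.8 °C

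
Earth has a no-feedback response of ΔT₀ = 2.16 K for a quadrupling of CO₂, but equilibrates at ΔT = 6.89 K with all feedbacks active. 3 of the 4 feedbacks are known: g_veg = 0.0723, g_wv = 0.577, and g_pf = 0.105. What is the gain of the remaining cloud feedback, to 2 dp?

Amplification A = ΔT/ΔT₀ = 6.89/2.16 = 3.19.
Total gain g = 1 − 1/A = 1 − 1/3.19 = 0.6865.
Known gains sum to 0.0723 + 0.577 + 0.105 = 0.7543.
g_cld = 0.6865 − 0.7543 = -0.07.

-0.07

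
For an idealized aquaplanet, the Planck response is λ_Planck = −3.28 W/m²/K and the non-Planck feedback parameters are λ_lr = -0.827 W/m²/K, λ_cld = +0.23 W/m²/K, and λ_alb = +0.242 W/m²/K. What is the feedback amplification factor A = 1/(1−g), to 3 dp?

Convert to gains: g_lr = -0.827/3.28 = -0.2521; g_cld = 0.23/3.28 = 0.07012; g_alb = 0.242/3.28 = 0.07378.
Total gain g = -0.1082.
A = 1/(1 + 0.1082) = 0.902.

0.902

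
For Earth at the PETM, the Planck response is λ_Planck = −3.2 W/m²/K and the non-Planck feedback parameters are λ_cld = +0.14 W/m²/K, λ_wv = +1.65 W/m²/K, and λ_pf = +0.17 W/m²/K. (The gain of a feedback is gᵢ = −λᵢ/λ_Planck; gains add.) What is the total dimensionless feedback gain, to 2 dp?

0.61

Convert to gains: g_cld = 0.14/3.2 = 0.04375; g_wv = 1.65/3.2 = 0.5156; g_pf = 0.17/3.2 = 0.05312.
Total gain g = 0.61247.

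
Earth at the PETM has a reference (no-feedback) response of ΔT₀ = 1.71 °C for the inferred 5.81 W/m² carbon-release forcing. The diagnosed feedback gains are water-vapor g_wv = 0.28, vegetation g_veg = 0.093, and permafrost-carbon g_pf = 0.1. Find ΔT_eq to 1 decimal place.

3.2 °C

Total gain g = 0.28 + 0.093 + 0.1 = 0.473.
Amplification A = 1/(1 − 0.473) = 1.898.
ΔT = 1.71 × 1.898 = 3.2 °C.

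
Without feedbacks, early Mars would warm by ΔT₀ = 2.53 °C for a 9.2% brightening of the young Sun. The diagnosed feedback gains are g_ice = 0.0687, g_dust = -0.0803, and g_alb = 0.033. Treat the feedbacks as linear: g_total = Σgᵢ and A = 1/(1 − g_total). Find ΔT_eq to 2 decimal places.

Total gain g = 0.0687 − 0.0803 + 0.033 = 0.0214.
Amplification A = 1/(1 − 0.0214) = 1.022.
ΔT = 2.53 × 1.022 = 2.59 °C.

2.59 °C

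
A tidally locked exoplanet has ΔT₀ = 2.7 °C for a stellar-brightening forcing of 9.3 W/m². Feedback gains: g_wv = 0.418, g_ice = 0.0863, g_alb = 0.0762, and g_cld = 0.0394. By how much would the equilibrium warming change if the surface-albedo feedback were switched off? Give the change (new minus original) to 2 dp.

Original: g = 0.6199, ΔT = 2.7/(1−0.6199) = 7.1034 °C.
Without surface-albedo: g' = 0.5437, ΔT' = 2.7/(1−0.5437) = 5.9172 °C.
Change = 5.9172 − 7.1034 = -1.19 °C.

-1.19 °C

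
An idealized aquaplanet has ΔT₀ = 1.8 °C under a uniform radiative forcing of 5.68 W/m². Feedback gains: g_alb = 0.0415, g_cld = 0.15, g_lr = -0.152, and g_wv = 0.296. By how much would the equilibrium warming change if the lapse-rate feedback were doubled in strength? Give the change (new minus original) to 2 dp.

Original: g = 0.3355, ΔT = 1.8/(1−0.3355) = 2.7088 °C.
With doubled lapse-rate: g' = 0.1835, ΔT' = 1.8/(1−0.1835) = 2.2045 °C.
Change = 2.2045 − 2.7088 = -0.50 °C.

-0.50 °C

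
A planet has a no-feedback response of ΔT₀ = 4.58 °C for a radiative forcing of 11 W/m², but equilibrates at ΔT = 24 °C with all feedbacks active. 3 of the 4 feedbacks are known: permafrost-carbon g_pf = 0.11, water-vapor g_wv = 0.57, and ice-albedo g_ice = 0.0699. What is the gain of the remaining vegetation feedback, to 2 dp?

0.06

Amplification A = ΔT/ΔT₀ = 24/4.58 = 5.24.
Total gain g = 1 − 1/A = 1 − 1/5.24 = 0.8092.
Known gains sum to 0.11 + 0.57 + 0.0699 = 0.7499.
g_veg = 0.8092 − 0.7499 = 0.06.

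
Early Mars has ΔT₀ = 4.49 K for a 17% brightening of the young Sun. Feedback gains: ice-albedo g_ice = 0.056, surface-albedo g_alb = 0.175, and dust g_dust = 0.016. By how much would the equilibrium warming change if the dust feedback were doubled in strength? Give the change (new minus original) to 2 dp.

0.13 K

Original: g = 0.247, ΔT = 4.49/(1−0.247) = 5.9628 K.
With doubled dust: g' = 0.263, ΔT' = 4.49/(1−0.263) = 6.0923 K.
Change = 6.0923 − 5.9628 = 0.13 K.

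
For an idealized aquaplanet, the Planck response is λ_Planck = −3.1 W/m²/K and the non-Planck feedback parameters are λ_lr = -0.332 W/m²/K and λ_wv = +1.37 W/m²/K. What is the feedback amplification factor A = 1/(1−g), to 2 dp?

1.50

Convert to gains: g_lr = -0.332/3.1 = -0.1071; g_wv = 1.37/3.1 = 0.4419.
Total gain g = 0.3348.
A = 1/(1 − 0.3348) = 1.50.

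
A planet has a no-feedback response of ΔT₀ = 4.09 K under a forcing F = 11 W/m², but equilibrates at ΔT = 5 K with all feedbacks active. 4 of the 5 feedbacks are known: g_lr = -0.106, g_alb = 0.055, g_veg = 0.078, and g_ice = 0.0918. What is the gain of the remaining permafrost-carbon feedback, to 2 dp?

0.06

Amplification A = ΔT/ΔT₀ = 5/4.09 = 1.222.
Total gain g = 1 − 1/A = 1 − 1/1.222 = 0.1817.
Known gains sum to -0.106 + 0.055 + 0.078 + 0.0918 = 0.1188.
g_pf = 0.1817 − 0.1188 = 0.06.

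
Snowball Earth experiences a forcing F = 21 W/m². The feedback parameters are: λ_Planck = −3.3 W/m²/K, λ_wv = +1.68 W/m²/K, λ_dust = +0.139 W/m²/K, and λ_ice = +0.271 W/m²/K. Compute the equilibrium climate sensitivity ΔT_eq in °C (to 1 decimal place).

17.4 °C

Net feedback parameter λ = (−3.3) + (+1.68) + (+0.139) + (+0.271) = -1.21 W/m²/K.
ΔT = −F/λ = −21/(-1.21) = 17.4 °C.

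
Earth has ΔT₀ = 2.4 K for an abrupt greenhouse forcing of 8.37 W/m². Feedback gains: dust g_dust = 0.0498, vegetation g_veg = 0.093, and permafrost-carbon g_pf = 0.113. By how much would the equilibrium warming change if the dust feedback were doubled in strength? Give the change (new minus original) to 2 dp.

0.23 K

Original: g = 0.2558, ΔT = 2.4/(1−0.2558) = 3.2249 K.
With doubled dust: g' = 0.3056, ΔT' = 2.4/(1−0.3056) = 3.4562 K.
Change = 3.4562 − 3.2249 = 0.23 K.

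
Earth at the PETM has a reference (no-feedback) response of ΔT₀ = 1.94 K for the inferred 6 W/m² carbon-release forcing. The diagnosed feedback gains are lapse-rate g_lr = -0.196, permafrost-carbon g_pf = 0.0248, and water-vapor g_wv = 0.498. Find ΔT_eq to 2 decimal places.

Total gain g = -0.196 + 0.0248 + 0.498 = 0.3268.
Amplification A = 1/(1 − 0.3268) = 1.485.
ΔT = 1.94 × 1.485 = 2.88 K.

2.88 K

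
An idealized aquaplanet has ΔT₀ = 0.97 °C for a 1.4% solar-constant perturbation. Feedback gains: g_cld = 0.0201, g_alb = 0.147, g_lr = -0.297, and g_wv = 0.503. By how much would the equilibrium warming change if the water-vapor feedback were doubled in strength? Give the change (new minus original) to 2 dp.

6.28 °C

Original: g = 0.3731, ΔT = 0.97/(1−0.3731) = 1.5473 °C.
With doubled water-vapor: g' = 0.8761, ΔT' = 0.97/(1−0.8761) = 7.8289 °C.
Change = 7.8289 − 1.5473 = 6.28 °C.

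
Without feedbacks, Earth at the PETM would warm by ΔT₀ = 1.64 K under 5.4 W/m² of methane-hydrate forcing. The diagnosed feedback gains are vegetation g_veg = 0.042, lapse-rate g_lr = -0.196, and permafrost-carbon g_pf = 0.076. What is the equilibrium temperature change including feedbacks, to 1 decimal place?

Total gain g = 0.042 − 0.196 + 0.076 = -0.078.
Amplification A = 1/(1 + 0.078) = 0.9276.
ΔT = 1.64 × 0.9276 = 1.5 K.

1.5 K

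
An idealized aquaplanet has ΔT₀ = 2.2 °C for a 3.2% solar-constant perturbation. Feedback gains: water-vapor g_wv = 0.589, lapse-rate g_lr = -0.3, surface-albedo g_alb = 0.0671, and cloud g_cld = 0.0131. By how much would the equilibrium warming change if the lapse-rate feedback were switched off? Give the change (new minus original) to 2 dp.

3.16 °C

Original: g = 0.3692, ΔT = 2.2/(1−0.3692) = 3.4876 °C.
Without lapse-rate: g' = 0.6692, ΔT' = 2.2/(1−0.6692) = 6.6505 °C.
Change = 6.6505 − 3.4876 = 3.16 °C.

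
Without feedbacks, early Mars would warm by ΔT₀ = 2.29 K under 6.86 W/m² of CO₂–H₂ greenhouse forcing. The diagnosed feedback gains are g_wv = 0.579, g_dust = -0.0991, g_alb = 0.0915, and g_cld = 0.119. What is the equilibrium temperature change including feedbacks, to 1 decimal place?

Total gain g = 0.579 − 0.0991 + 0.0915 + 0.119 = 0.6904.
Amplification A = 1/(1 − 0.6904) = 3.23.
ΔT = 2.29 × 3.23 = 7.4 K.

7.4 K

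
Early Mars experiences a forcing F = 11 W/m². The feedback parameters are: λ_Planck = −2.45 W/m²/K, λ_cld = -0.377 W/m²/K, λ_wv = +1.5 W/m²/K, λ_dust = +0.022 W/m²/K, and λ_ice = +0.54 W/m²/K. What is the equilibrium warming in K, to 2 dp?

14.38 K

Net feedback parameter λ = (−2.45) + (-0.377) + (+1.5) + (+0.022) + (+0.54) = -0.765 W/m²/K.
ΔT = −F/λ = −11/(-0.765) = 14.38 K.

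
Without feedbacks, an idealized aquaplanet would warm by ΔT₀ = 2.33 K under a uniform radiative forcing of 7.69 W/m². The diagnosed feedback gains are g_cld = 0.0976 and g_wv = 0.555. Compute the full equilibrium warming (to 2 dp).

6.71 K

Total gain g = 0.0976 + 0.555 = 0.6526.
Amplification A = 1/(1 − 0.6526) = 2.879.
ΔT = 2.33 × 2.879 = 6.71 K.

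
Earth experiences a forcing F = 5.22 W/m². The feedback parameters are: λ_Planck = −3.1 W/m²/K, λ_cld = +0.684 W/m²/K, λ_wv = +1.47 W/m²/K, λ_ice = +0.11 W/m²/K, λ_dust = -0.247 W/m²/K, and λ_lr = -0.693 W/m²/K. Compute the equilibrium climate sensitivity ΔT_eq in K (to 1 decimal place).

Net feedback parameter λ = (−3.1) + (+0.684) + (+1.47) + (+0.11) + (-0.247) + (-0.693) = -1.776 W/m²/K.
ΔT = −F/λ = −5.22/(-1.776) = 2.9 K.

2.9 K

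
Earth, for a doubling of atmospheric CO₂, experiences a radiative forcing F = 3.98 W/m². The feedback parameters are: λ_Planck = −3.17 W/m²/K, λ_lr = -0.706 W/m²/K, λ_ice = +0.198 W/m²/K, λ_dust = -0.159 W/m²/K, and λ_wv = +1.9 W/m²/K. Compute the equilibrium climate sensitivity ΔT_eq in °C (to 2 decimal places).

2.05 °C

Net feedback parameter λ = (−3.17) + (-0.706) + (+0.198) + (-0.159) + (+1.9) = -1.937 W/m²/K.
ΔT = −F/λ = −3.98/(-1.937) = 2.05 °C.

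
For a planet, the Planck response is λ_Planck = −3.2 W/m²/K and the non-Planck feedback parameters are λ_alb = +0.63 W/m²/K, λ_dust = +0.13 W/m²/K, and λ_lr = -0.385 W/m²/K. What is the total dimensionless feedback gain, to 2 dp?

0.12

Convert to gains: g_alb = 0.63/3.2 = 0.1969; g_dust = 0.13/3.2 = 0.04063; g_lr = -0.385/3.2 = -0.1203.
Total gain g = 0.11723.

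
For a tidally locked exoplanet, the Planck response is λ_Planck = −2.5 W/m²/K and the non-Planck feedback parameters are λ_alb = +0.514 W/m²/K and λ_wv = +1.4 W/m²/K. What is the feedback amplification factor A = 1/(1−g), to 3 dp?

Convert to gains: g_alb = 0.514/2.5 = 0.2056; g_wv = 1.4/2.5 = 0.56.
Total gain g = 0.7656.
A = 1/(1 − 0.7656) = 4.266.

4.266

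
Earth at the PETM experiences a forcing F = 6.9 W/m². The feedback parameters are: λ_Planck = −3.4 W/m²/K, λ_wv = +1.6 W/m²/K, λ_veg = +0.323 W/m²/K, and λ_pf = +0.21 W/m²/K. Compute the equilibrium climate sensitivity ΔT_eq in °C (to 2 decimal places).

Net feedback parameter λ = (−3.4) + (+1.6) + (+0.323) + (+0.21) = -1.267 W/m²/K.
ΔT = −F/λ = −6.9/(-1.267) = 5.45 °C.

5.45 °C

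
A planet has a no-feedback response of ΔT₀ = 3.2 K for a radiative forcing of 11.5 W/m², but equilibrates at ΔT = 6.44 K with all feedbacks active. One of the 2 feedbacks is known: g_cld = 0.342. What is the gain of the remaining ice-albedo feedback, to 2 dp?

Amplification A = ΔT/ΔT₀ = 6.44/3.2 = 2.013.
Total gain g = 1 − 1/A = 1 − 1/2.013 = 0.5032.
The known gain is 0.342.
g_ice = 0.5032 − 0.342 = 0.16.

0.16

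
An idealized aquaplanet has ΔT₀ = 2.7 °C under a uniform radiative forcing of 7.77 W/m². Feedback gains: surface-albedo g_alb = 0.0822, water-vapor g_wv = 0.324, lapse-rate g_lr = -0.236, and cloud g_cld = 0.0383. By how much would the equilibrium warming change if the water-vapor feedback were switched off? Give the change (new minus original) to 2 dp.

-0.99 °C

Original: g = 0.2085, ΔT = 2.7/(1−0.2085) = 3.4112 °C.
Without water-vapor: g' = -0.1155, ΔT' = 2.7/(1+0.1155) = 2.4204 °C.
Change = 2.4204 − 3.4112 = -0.99 °C.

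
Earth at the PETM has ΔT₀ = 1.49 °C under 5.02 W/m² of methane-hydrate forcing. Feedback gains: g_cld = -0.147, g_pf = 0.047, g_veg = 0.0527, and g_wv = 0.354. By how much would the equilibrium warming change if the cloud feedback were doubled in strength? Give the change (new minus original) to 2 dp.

-0.38 °C

Original: g = 0.3067, ΔT = 1.49/(1−0.3067) = 2.1491 °C.
With doubled cloud: g' = 0.1597, ΔT' = 1.49/(1−0.1597) = 1.7732 °C.
Change = 1.7732 − 2.1491 = -0.38 °C.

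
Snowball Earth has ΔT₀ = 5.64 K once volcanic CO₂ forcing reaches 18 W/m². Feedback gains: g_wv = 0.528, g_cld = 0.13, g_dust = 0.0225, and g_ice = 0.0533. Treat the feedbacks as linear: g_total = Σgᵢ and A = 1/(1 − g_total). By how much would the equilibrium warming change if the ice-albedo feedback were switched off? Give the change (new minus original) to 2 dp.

-3.53 K

Original: g = 0.7338, ΔT = 5.64/(1−0.7338) = 21.1871 K.
Without ice-albedo: g' = 0.6805, ΔT' = 5.64/(1−0.6805) = 17.6526 K.
Change = 17.6526 − 21.1871 = -3.53 K.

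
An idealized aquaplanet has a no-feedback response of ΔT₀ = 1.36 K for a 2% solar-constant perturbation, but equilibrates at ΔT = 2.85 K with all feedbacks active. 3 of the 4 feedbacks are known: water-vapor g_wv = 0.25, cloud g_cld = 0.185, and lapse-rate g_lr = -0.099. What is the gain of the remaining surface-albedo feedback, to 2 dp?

0.19

Amplification A = ΔT/ΔT₀ = 2.85/1.36 = 2.096.
Total gain g = 1 − 1/A = 1 − 1/2.096 = 0.5229.
Known gains sum to 0.25 + 0.185 − 0.099 = 0.336.
g_alb = 0.5229 − 0.336 = 0.19.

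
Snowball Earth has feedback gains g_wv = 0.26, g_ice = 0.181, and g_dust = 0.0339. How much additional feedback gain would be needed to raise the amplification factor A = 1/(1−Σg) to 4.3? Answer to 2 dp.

Current total gain = 0.4749.
Target gain for A = 4.3: g* = 1 − 1/4.3 = 0.7674.
Additional gain needed = 0.7674 − 0.4749 = 0.29.

0.29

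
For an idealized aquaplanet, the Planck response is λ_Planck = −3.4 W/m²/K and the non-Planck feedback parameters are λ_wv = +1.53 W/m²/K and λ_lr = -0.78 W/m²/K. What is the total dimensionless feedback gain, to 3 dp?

0.221

Convert to gains: g_wv = 1.53/3.4 = 0.45; g_lr = -0.78/3.4 = -0.2294.
Total gain g = 0.2206.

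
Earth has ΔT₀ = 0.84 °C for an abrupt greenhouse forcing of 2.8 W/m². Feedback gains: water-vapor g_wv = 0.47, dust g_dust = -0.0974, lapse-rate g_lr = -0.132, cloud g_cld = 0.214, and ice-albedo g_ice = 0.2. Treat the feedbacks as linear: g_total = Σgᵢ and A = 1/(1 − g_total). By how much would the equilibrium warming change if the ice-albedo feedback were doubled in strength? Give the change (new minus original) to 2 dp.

3.35 °C

Original: g = 0.6546, ΔT = 0.84/(1−0.6546) = 2.4320 °C.
With doubled ice-albedo: g' = 0.8546, ΔT' = 0.84/(1−0.8546) = 5.7772 °C.
Change = 5.7772 − 2.4320 = 3.35 °C.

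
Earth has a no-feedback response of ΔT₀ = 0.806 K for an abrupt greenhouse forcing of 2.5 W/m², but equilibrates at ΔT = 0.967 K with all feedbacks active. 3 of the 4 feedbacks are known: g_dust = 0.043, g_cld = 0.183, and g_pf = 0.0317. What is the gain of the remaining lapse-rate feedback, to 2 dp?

Amplification A = ΔT/ΔT₀ = 0.967/0.806 = 1.2.
Total gain g = 1 − 1/A = 1 − 1/1.2 = 0.1667.
Known gains sum to 0.043 + 0.183 + 0.0317 = 0.2577.
g_lr = 0.1667 − 0.2577 = -0.09.

-0.09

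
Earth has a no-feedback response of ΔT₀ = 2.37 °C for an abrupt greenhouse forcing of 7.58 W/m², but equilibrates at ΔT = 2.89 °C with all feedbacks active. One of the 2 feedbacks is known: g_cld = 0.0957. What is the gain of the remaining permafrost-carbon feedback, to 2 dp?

0.08

Amplification A = ΔT/ΔT₀ = 2.89/2.37 = 1.219.
Total gain g = 1 − 1/A = 1 − 1/1.219 = 0.1797.
The known gain is 0.0957.
g_pf = 0.1797 − 0.0957 = 0.08.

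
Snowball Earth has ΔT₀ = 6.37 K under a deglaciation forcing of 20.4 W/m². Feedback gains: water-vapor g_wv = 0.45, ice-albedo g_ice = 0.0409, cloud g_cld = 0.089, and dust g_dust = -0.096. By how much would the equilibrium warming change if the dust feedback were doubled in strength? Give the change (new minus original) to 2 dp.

Original: g = 0.4839, ΔT = 6.37/(1−0.4839) = 12.3426 K.
With doubled dust: g' = 0.3879, ΔT' = 6.37/(1−0.3879) = 10.4068 K.
Change = 10.4068 − 12.3426 = -1.94 K.

-1.94 K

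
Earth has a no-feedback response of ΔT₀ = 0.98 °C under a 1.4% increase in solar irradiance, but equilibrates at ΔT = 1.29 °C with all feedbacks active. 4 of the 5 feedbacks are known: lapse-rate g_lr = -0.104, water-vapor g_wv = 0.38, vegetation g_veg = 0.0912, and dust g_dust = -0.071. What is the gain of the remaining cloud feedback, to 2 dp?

-0.06

Amplification A = ΔT/ΔT₀ = 1.29/0.98 = 1.316.
Total gain g = 1 − 1/A = 1 − 1/1.316 = 0.2401.
Known gains sum to -0.104 + 0.38 + 0.0912 − 0.071 = 0.2962.
g_cld = 0.2401 − 0.2962 = -0.06.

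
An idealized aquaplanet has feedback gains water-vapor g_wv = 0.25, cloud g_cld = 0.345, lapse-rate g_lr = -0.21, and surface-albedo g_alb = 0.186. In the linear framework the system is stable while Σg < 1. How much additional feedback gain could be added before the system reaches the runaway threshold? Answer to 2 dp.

0.43

Current total gain = 0.25 + 0.345 − 0.21 + 0.186 = 0.571.
Margin to runaway = 1 − 0.571 = 0.43.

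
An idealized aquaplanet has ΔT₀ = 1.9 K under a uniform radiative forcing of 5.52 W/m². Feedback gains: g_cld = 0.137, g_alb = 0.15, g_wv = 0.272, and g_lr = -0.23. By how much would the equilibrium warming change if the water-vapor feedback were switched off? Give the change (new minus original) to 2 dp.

-0.82 K

Original: g = 0.329, ΔT = 1.9/(1−0.329) = 2.8316 K.
Without water-vapor: g' = 0.057, ΔT' = 1.9/(1−0.057) = 2.0148 K.
Change = 2.0148 − 2.8316 = -0.82 K.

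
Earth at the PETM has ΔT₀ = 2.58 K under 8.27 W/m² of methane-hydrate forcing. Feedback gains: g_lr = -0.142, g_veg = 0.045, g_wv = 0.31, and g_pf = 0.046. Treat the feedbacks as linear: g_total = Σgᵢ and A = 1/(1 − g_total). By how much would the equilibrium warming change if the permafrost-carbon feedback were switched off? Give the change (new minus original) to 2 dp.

-0.20 K

Original: g = 0.259, ΔT = 2.58/(1−0.259) = 3.4818 K.
Without permafrost-carbon: g' = 0.213, ΔT' = 2.58/(1−0.213) = 3.2783 K.
Change = 3.2783 − 3.4818 = -0.20 K.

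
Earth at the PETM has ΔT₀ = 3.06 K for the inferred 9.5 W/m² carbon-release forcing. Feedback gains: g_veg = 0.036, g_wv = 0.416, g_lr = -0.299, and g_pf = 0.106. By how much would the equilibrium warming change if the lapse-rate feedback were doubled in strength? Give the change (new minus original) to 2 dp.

Original: g = 0.259, ΔT = 3.06/(1−0.259) = 4.1296 K.
With doubled lapse-rate: g' = -0.04, ΔT' = 3.06/(1+0.04) = 2.9423 K.
Change = 2.9423 − 4.1296 = -1.19 K.

-1.19 K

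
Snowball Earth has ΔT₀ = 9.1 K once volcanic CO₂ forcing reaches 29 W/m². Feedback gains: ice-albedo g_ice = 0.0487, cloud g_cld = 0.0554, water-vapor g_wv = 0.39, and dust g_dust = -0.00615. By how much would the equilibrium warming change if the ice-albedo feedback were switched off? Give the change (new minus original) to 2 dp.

Original: g = 0.48795, ΔT = 9.1/(1−0.48795) = 17.7717 K.
Without ice-albedo: g' = 0.43925, ΔT' = 9.1/(1−0.43925) = 16.2283 K.
Change = 16.2283 − 17.7717 = -1.54 K.

-1.54 K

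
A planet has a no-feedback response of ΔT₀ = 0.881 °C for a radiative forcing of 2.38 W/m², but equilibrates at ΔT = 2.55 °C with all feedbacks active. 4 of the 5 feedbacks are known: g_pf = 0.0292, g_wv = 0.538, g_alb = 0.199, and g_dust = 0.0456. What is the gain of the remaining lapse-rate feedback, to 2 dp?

Amplification A = ΔT/ΔT₀ = 2.55/0.881 = 2.894.
Total gain g = 1 − 1/A = 1 − 1/2.894 = 0.6545.
Known gains sum to 0.0292 + 0.538 + 0.199 + 0.0456 = 0.8118.
g_lr = 0.6545 − 0.8118 = -0.16.

-0.16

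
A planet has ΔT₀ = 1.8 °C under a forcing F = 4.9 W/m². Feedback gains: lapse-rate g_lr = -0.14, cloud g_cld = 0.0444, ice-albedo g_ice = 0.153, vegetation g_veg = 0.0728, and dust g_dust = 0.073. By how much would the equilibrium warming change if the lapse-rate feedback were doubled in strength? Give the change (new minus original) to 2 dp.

Original: g = 0.2032, ΔT = 1.8/(1−0.2032) = 2.2590 °C.
With doubled lapse-rate: g' = 0.0632, ΔT' = 1.8/(1−0.0632) = 1.9214 °C.
Change = 1.9214 − 2.2590 = -0.34 °C.

-0.34 °C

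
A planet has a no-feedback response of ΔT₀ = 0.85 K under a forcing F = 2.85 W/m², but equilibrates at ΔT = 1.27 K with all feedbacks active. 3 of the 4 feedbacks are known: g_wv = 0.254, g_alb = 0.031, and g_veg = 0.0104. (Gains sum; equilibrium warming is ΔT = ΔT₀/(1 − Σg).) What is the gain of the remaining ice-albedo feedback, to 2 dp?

Amplification A = ΔT/ΔT₀ = 1.27/0.85 = 1.494.
Total gain g = 1 − 1/A = 1 − 1/1.494 = 0.3307.
Known gains sum to 0.254 + 0.031 + 0.0104 = 0.2954.
g_ice = 0.3307 − 0.2954 = 0.04.

0.04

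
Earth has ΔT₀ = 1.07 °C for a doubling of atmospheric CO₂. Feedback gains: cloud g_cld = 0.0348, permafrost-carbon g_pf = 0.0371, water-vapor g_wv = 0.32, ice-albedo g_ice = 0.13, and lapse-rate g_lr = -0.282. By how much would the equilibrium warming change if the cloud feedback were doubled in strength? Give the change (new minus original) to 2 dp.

Original: g = 0.2399, ΔT = 1.07/(1−0.2399) = 1.4077 °C.
With doubled cloud: g' = 0.2747, ΔT' = 1.07/(1−0.2747) = 1.4753 °C.
Change = 1.4753 − 1.4077 = 0.07 °C.

0.07 °C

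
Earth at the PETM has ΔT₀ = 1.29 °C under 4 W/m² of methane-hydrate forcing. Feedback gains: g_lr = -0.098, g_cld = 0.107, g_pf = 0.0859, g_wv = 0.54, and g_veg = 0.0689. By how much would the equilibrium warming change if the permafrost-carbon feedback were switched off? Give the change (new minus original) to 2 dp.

Original: g = 0.7038, ΔT = 1.29/(1−0.7038) = 4.3552 °C.
Without permafrost-carbon: g' = 0.6179, ΔT' = 1.29/(1−0.6179) = 3.3761 °C.
Change = 3.3761 − 4.3552 = -0.98 °C.

-0.98 °C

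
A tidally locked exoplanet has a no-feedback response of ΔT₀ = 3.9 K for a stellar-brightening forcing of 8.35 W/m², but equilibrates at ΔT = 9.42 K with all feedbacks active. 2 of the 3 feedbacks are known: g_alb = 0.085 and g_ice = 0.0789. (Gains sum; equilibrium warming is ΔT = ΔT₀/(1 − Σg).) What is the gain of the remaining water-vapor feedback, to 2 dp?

0.42

Amplification A = ΔT/ΔT₀ = 9.42/3.9 = 2.415.
Total gain g = 1 − 1/A = 1 − 1/2.415 = 0.5859.
Known gains sum to 0.085 + 0.0789 = 0.1639.
g_wv = 0.5859 − 0.1639 = 0.42.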